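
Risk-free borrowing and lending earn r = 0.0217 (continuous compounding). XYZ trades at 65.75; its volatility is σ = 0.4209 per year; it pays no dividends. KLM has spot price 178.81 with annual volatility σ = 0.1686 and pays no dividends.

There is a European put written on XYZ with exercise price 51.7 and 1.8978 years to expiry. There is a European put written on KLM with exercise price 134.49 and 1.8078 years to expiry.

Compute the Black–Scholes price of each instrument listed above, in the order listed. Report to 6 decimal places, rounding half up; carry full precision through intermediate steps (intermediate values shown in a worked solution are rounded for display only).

[XYZ put K=51.7]
σ√T = 0.4209·√1.8978 = 0.579835
d₁ = (ln(S/K) + (r+σ²/2)T) / (σ√T) = (ln(65.75/51.7) + (0.0217+0.4209²/2)·1.8978) / 0.579835 = (0.240402 + 0.209286) / 0.579835 = 0.775546
d₂ = d₁ − σ√T = 0.775546 − 0.579835 = 0.195711
e^{−rT} = 0.959654
N(−d₁) = 0.219009,  N(−d₂) = 0.422418
price = K·e^{−rT}·N(−d₂) − S·N(−d₁) = 20.957906 − 14.399818 = 6.558088
[KLM put K=134.49]
σ√T = 0.1686·√1.8078 = 0.226690
d₁ = (ln(S/K) + (r+σ²/2)T) / (σ√T) = (ln(178.81/134.49) + (0.0217+0.1686²/2)·1.8078) / 0.226690 = (0.284834 + 0.064923) / 0.226690 = 1.542887
d₂ = d₁ − σ√T = 1.542887 − 0.226690 = 1.316197
e^{−rT} = 0.961530
N(−d₁) = 0.061429,  N(−d₂) = 0.094054
price = K·e^{−rT}·N(−d₂) − S·N(−d₁) = 12.162701 − 10.984132 = 1.178569

price(XYZ put K=51.7) = 6.558088
price(KLM put K=134.49) = 1.178569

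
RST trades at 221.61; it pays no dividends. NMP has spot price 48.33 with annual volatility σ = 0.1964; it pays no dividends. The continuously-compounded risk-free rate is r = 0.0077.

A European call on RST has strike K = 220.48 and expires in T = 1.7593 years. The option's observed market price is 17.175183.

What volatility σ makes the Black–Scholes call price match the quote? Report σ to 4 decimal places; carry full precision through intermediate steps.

sigma = 0.1296

At σ = 0.1296 the Black–Scholes value reproduces the quote:
σ√T = 0.1296·√1.7593 = 0.171900
d₁ = (ln(S/K) + (r+σ²/2)T) / (σ√T) = (ln(221.61/220.48) + (0.0077+0.1296²/2)·1.7593) / 0.171900 = (0.005112 + 0.028321) / 0.171900 = 0.194494
d₂ = d₁ − σ√T = 0.194494 − 0.171900 = 0.022594
e^{−rT} = 0.986545
N(d₁) = 0.577105,  N(d₂) = 0.509013
V = S·N(d₁) − K·e^{−rT}·N(d₂) = 127.892338 − 110.717156 = 17.175183 (matching the quote); vega is positive throughout, so no other σ reproduces this price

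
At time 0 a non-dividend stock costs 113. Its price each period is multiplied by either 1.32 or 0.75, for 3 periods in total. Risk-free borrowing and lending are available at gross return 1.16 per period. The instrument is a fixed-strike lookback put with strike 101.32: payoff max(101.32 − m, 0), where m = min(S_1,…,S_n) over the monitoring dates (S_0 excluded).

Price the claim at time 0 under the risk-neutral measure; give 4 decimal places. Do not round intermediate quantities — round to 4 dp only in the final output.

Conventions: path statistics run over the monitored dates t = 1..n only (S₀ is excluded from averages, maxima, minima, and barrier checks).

Risk-neutral up-probability p* = (R−d)/(u−d) = (1.16−0.75)/(1.32−0.75) = 0.7193; the claim prices as the p*-weighted sum of path payoffs discounted by R^3.
Enumerate all 2^3 = 8 price paths (U = up ×1.32, D = down ×0.75); each path with k up-moves has probability p*^k·(1−p*)^(3−k).
DDD: m=47.6719, payoff=53.6481, prob=0.022117
UDD: m=83.9025, payoff=17.4175, prob=0.056676
DUD: m=83.9025, payoff=17.4175, prob=0.056676
UUD: m=147.6684, payoff=0.0000, prob=0.145232
DDU: m=63.5625, payoff=37.7575, prob=0.056676
UDU: m=111.8700, payoff=0.0000, prob=0.145232
DUU: m=84.7500, payoff=16.5700, prob=0.145232
UUU: m=149.1600, payoff=0.0000, prob=0.372158
Price = Σ prob·payoff / R^3 = 7.707312 / 1.560896 = 4.9377

price = 4.9377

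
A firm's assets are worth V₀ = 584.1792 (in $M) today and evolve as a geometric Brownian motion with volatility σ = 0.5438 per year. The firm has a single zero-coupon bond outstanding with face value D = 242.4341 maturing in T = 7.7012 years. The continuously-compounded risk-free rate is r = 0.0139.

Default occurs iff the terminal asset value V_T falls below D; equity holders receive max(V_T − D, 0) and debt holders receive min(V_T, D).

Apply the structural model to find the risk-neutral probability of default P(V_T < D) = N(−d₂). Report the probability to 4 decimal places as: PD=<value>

PD=0.5402

With assets at 584.1792 and a single debt payment of 242.4341 at 7.7012 years:
d₁ = [ln(V₀/D) + (r + σ²/2)T] / (σ√T)
   = [ln(584.1792/242.4341) + (0.0139 + 0.5·0.5438²)·7.7012] / (0.5438·√7.7012)
   = [0.879478 + 1.245740] / 1.509101 = 1.408267
d₂ = d₁ − σ√T = 1.408267 − 1.509101 = -0.100834
risk-neutral PD = N(−d₂) = N(0.100834) = 0.540159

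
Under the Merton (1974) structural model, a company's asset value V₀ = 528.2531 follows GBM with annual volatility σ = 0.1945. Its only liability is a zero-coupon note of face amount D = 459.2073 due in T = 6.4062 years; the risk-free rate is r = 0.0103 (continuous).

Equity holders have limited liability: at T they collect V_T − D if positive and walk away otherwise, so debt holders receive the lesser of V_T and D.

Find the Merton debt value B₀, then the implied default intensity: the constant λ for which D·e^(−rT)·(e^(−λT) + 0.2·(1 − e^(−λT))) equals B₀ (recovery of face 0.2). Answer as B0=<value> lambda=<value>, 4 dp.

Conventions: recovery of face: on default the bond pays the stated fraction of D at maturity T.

B0=378.0772 lambda=0.0255

Work the structural quantities from V₀ = 528.2531 against face 459.2073:
d₁ = [ln(V₀/D) + (r + σ²/2)T] / (σ√T)
   = [ln(528.2531/459.2073) + (0.0103 + 0.5·0.1945²)·6.4062] / (0.1945·√6.4062)
   = [0.140074 + 0.187158] / 0.492289 = 0.664715
d₂ = d₁ − σ√T = 0.664715 − 0.492289 = 0.172426
N(d₁) = 0.746884,  N(d₂) = 0.568449,  e^(−rT) = 0.936146
E₀ = V₀·N(d₁) − D·e^(−rT)·N(d₂)
   = 528.2531·0.746884 − 459.2073·0.936146·0.568449 = 150.175925
B₀ = V₀ − E₀ = 528.2531 − 150.175925 = 378.077175
e^(−λT) = (B₀·e^(rT)/D − 0.2)/(1 − 0.2) = (378.0772·1.068209/459.2073 − 0.2)/0.8 = 0.84935548
λ = −ln(0.84935548)/6.4062 = 0.025487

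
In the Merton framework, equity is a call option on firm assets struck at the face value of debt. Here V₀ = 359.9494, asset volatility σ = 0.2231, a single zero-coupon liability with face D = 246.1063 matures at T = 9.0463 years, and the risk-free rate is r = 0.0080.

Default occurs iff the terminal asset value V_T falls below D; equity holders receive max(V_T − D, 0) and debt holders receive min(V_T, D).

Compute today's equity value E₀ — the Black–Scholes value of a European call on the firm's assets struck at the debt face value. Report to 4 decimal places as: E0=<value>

E0=158.8703

Work the structural quantities from V₀ = 359.9494 against face 246.1063:
d₁ = [ln(V₀/D) + (r + σ²/2)T] / (σ√T)
   = [ln(359.9494/246.1063) + (0.0080 + 0.5·0.2231²)·9.0463] / (0.2231·√9.0463)
   = [0.380200 + 0.297504] / 0.671019 = 1.009962
d₂ = d₁ − σ√T = 1.009962 − 0.671019 = 0.338942
N(d₁) = 0.843743,  N(d₂) = 0.632673,  e^(−rT) = 0.930186
E₀ = V₀·N(d₁) − D·e^(−rT)·N(d₂)
   = 359.9494·0.843743 − 246.1063·0.930186·0.632673 = 158.870277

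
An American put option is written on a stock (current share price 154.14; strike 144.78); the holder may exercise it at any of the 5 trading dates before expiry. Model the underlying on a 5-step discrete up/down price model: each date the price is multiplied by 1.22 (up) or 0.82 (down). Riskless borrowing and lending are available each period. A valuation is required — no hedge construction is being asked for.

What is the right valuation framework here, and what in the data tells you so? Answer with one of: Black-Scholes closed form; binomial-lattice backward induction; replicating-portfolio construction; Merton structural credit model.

Key observation: the exercise right at every one of the 5 steps is what matters: each node needs max(144.78 − S, continuation), which only the stepwise tree valuation starting from spot 154.14 delivers.

framework: binomial-lattice backward induction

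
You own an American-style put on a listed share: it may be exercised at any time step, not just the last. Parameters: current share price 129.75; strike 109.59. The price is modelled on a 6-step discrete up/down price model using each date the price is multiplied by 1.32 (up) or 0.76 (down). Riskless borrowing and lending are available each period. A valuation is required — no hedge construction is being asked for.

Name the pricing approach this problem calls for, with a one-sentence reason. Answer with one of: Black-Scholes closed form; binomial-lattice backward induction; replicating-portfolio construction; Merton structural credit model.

framework: binomial-lattice backward induction

Key observation: the exercise right at every one of the 6 steps is what matters: each node needs max(109.59 − S, continuation), which only the stepwise tree valuation starting from spot 129.75 delivers.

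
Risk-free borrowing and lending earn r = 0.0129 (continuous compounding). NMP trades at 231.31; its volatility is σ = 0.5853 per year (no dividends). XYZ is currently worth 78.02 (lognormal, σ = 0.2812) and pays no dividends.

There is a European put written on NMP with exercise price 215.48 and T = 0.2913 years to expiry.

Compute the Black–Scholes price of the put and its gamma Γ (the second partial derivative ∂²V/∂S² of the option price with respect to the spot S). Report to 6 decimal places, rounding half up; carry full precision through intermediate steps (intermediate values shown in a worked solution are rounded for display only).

σ√T = 0.5853·√0.2913 = 0.315899
d₁ = (ln(S/K) + (r+σ²/2)T) / (σ√T) = (ln(231.31/215.48) + (0.0129+0.5853²/2)·0.2913) / 0.315899 = (0.070891 + 0.053654) / 0.315899 = 0.394254
d₂ = d₁ − σ√T = 0.394254 − 0.315899 = 0.078355
e^{−rT} = 0.996249
N(−d₁) = 0.346697,  N(−d₂) = 0.468773
Put price V = K·e^{−rT}·N(−d₂) − S·N(−d₁) = 100.632314 − 80.194403 = 20.437910
φ(d₁) = (1/√(2π))·e^{−d₁²/2} = 0.369111
Γ = φ(d₁) / (S·σ·√T) = 0.005051

price = 20.437910
Γ = 0.005051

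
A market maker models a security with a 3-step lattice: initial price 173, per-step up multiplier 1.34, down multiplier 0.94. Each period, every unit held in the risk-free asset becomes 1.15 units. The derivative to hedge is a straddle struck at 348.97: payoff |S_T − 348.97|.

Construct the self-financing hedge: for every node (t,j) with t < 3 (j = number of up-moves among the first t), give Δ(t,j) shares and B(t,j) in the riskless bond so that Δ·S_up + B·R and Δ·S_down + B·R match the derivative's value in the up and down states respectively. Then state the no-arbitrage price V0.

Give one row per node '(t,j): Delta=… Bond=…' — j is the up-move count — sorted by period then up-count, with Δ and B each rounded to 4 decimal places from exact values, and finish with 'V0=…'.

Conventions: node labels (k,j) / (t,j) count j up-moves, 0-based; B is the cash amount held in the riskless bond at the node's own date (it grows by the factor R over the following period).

(0,0): Delta=-0.5947 Bond=172.1412
(1,0): Delta=-1.0000 Bond=263.8715
(1,1): Delta=-0.3375 Bond=138.3303
(2,0): Delta=-1.0000 Bond=303.4522
(2,1): Delta=-1.0000 Bond=303.4522
(2,2): Delta=0.0830 Bond=28.4573
V0=69.2572

The replicating-portfolio and risk-neutral prices coincide; use p* = (1.15−0.94)/(1.34−0.94) = 0.5250 for the latter.
Expiry values: V(3,0)=205.2790, V(3,1)=144.1338, V(3,2)=56.9695, V(3,3)=67.2860
  t=2,j=0: stock 152.8628 → up 204.8362 (V=144.1338), down 143.6910 (V=205.2790). Price 150.5894; hedge Δ=-1.0000, bond B=303.4522.
  t=2,j=1: stock 217.9108 → up 292.0005 (V=56.9695), down 204.8362 (V=144.1338). Price 85.5414; hedge Δ=-1.0000, bond B=303.4522.
  t=2,j=2: stock 310.6388 → up 416.2560 (V=67.2860), down 292.0005 (V=56.9695). Price 54.2484; hedge Δ=0.0830, bond B=28.4573.
  t=1,j=0: stock 162.6200 → up 217.9108 (V=85.5414), down 152.8628 (V=150.5894). Price 101.2515; hedge Δ=-1.0000, bond B=263.8715.
  t=1,j=1: stock 231.8200 → up 310.6388 (V=54.2484), down 217.9108 (V=85.5414). Price 60.0979; hedge Δ=-0.3375, bond B=138.3303.
  t=0,j=0: stock 173.0000 → up 231.8200 (V=60.0979), down 162.6200 (V=101.2515). Price 69.2572; hedge Δ=-0.5947, bond B=172.1412.
Verification: the root portfolio costs Δ(0,0)·S0 + B(0,0) = 69.2572, matching V0.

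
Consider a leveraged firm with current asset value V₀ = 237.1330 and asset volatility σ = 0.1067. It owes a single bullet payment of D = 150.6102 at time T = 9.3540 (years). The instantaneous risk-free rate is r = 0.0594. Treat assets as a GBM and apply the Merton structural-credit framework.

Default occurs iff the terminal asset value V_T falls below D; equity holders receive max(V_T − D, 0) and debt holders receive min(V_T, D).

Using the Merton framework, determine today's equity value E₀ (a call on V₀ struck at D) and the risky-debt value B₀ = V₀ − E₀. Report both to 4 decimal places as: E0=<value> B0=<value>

Equity is a call on the firm's assets struck at D = 150.6102:
d₁ = [ln(V₀/D) + (r + σ²/2)T] / (σ√T)
   = [ln(237.1330/150.6102) + (0.0594 + 0.5·0.1067²)·9.3540] / (0.1067·√9.3540)
   = [0.453926 + 0.608875] / 0.326335 = 3.256783
d₂ = d₁ − σ√T = 3.256783 − 0.326335 = 2.930448
N(d₁) = 0.999437,  N(d₂) = 0.998308,  e^(−rT) = 0.573712
E₀ = V₀·N(d₁) − D·e^(−rT)·N(d₂)
   = 237.1330·0.999437 − 150.6102·0.573712·0.998308 = 150.738736
B₀ = V₀ − E₀ = 237.1330 − 150.738736 = 86.394264

E0=150.7387 B0=86.3943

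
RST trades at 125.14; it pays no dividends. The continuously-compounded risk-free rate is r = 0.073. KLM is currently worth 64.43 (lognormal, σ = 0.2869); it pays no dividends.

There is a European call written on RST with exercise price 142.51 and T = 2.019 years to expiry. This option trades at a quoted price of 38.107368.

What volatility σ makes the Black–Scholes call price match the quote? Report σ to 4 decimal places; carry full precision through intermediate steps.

At σ = 0.5393 the Black–Scholes value reproduces the quote:
σ√T = 0.5393·√2.019 = 0.766300
d₁ = (ln(S/K) + (r+σ²/2)T) / (σ√T) = (ln(125.14/142.51) + (0.073+0.5393²/2)·2.019) / 0.766300 = (-0.129979 + 0.440995) / 0.766300 = 0.405867
d₂ = d₁ − σ√T = 0.405867 − 0.766300 = -0.360433
e^{−rT} = 0.862960
N(d₁) = 0.657580,  N(d₂) = 0.359262
V = S·N(d₁) − K·e^{−rT}·N(d₂) = 82.289525 − 44.182157 = 38.107368 (the observed quote) — the price is monotone increasing in volatility, hence this σ is the only solution

sigma = 0.5393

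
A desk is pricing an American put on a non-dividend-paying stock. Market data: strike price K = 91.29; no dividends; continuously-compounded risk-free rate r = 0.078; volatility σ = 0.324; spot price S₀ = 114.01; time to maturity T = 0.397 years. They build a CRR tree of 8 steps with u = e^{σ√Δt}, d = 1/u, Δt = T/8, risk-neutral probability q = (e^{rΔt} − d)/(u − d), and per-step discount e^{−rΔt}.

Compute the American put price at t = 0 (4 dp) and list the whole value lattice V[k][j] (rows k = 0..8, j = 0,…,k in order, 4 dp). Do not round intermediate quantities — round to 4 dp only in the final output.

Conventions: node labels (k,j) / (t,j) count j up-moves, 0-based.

params: Δt=0.04963 u=1.07484 d=0.93037 q=0.50881 e^(-rΔt)=0.99614
t_8 payoffs: 27.2905 17.3519 5.8700 0.0000 0.0000 0.0000 0.0000 0.0000 0.0000
k=7: node(7,0) S=68.7895 payoff=22.5005 vs cont=22.1478 → 22.5005 [stop]  node(7,1) S=79.4719 payoff=11.8181 vs cont=11.4654 → 11.8181 [stop]  node(7,2) S=91.8133 payoff=0.0000 vs cont=2.8722 → 2.8722 [wait]  node(7,3) S=106.0711 payoff=0.0000 vs cont=0.0000 → 0.0000 [wait]  node(7,4) S=122.5431 payoff=0.0000 vs cont=0.0000 → 0.0000 [wait]  node(7,5) S=141.5730 payoff=0.0000 vs cont=0.0000 → 0.0000 [wait]  node(7,6) S=163.5581 payoff=0.0000 vs cont=0.0000 → 0.0000 [wait]  node(7,7) S=188.9573 payoff=0.0000 vs cont=0.0000 → 0.0000 [wait]
k=6: node(6,0) S=73.9381 payoff=17.3519 vs cont=16.9993 → 17.3519 [stop]  node(6,1) S=85.4200 payoff=5.8700 vs cont=7.2382 → 7.2382 [wait]  node(6,2) S=98.6850 payoff=0.0000 vs cont=1.4053 → 1.4053 [wait]  node(6,3) S=114.0100 payoff=0.0000 vs cont=0.0000 → 0.0000 [wait]  node(6,4) S=131.7148 payoff=0.0000 vs cont=0.0000 → 0.0000 [wait]  node(6,5) S=152.1690 payoff=0.0000 vs cont=0.0000 → 0.0000 [wait]  node(6,6) S=175.7996 payoff=0.0000 vs cont=0.0000 → 0.0000 [wait]
k=5: node(5,0) S=79.4719 payoff=11.8181 vs cont=12.1589 → 12.1589 [wait]  node(5,1) S=91.8133 payoff=0.0000 vs cont=4.2539 → 4.2539 [wait]  node(5,2) S=106.0711 payoff=0.0000 vs cont=0.6876 → 0.6876 [wait]  node(5,3) S=122.5431 payoff=0.0000 vs cont=0.0000 → 0.0000 [wait]  node(5,4) S=141.5730 payoff=0.0000 vs cont=0.0000 → 0.0000 [wait]  node(5,5) S=163.5581 payoff=0.0000 vs cont=0.0000 → 0.0000 [wait]
k=4: node(4,0) S=85.4200 payoff=5.8700 vs cont=8.1053 → 8.1053 [wait]  node(4,1) S=98.6850 payoff=0.0000 vs cont=2.4299 → 2.4299 [wait]  node(4,2) S=114.0100 payoff=0.0000 vs cont=0.3365 → 0.3365 [wait]  node(4,3) S=131.7148 payoff=0.0000 vs cont=0.0000 → 0.0000 [wait]  node(4,4) S=152.1690 payoff=0.0000 vs cont=0.0000 → 0.0000 [wait]
k=3: node(3,0) S=91.8133 payoff=0.0000 vs cont=5.1975 → 5.1975 [wait]  node(3,1) S=106.0711 payoff=0.0000 vs cont=1.3595 → 1.3595 [wait]  node(3,2) S=122.5431 payoff=0.0000 vs cont=0.1646 → 0.1646 [wait]  node(3,3) S=141.5730 payoff=0.0000 vs cont=0.0000 → 0.0000 [wait]
k=2: node(2,0) S=98.6850 payoff=0.0000 vs cont=3.2322 → 3.2322 [wait]  node(2,1) S=114.0100 payoff=0.0000 vs cont=0.7486 → 0.7486 [wait]  node(2,2) S=131.7148 payoff=0.0000 vs cont=0.0805 → 0.0805 [wait]
k=1: node(1,0) S=106.0711 payoff=0.0000 vs cont=1.9609 → 1.9609 [wait]  node(1,1) S=122.5431 payoff=0.0000 vs cont=0.4071 → 0.4071 [wait]
k=0: node(0,0) S=114.0100 payoff=0.0000 vs cont=1.1658 → 1.1658 [wait]

price = 1.1658
tree:
1.1658
1.9609 0.4071
3.2322 0.7486 0.0805
5.1975 1.3595 0.1646 0.0000
8.1053 2.4299 0.3365 0.0000 0.0000
12.1589 4.2539 0.6876 0.0000 0.0000 0.0000
17.3519 7.2382 1.4053 0.0000 0.0000 0.0000 0.0000
22.5005 11.8181 2.8722 0.0000 0.0000 0.0000 0.0000 0.0000
27.2905 17.3519 5.8700 0.0000 0.0000 0.0000 0.0000 0.0000 0.0000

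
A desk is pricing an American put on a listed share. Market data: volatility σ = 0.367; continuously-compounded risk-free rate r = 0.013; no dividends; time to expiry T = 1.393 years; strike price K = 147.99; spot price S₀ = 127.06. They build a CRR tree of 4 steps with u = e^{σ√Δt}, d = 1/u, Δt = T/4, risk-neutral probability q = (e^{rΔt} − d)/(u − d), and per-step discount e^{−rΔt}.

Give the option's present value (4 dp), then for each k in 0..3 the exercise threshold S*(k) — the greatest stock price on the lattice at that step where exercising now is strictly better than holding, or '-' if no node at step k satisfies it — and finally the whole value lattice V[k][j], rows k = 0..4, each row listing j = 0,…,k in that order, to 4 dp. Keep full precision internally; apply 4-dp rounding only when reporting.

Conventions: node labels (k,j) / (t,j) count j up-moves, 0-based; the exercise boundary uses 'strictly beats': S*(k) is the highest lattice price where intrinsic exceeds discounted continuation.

price = 35.1526
boundary = - - 82.3935 102.3177
tree:
35.1526
49.0610 18.9404
65.5965 29.8586 6.1277
81.6409 45.6723 11.3249 0.0000
94.5610 65.5965 20.9300 0.0000 0.0000

Δt=0.34825  u=1.24182  d=0.80527  q=0.45646  discount=0.99548
step 4 (expiry): payoffs max(K−S,0) = 94.5610 65.5965 20.9300 0.0000 0.0000
step 3: (k=3,j=0): S=66.3491, K−S=81.6409, hold=80.9725 ⇒ V=81.6409 exercise | (k=3,j=1): S=102.3177, K−S=45.6723, hold=45.0038 ⇒ V=45.6723 exercise | (k=3,j=2): S=157.7854, K−S=0.0000, hold=11.3249 ⇒ V=11.3249 continue | (k=3,j=3): S=243.3229, K−S=0.0000, hold=0.0000 ⇒ V=0.0000 continue  boundary S*=102.3177
step 2: (k=2,j=0): S=82.3935, K−S=65.5965, hold=64.9281 ⇒ V=65.5965 exercise | (k=2,j=1): S=127.0600, K−S=20.9300, hold=29.8586 ⇒ V=29.8586 continue | (k=2,j=2): S=195.9408, K−S=0.0000, hold=6.1277 ⇒ V=6.1277 continue  boundary S*=82.3935
step 1: (k=1,j=0): S=102.3177, K−S=45.6723, hold=49.0610 ⇒ V=49.0610 continue | (k=1,j=1): S=157.7854, K−S=0.0000, hold=18.9404 ⇒ V=18.9404 continue  boundary S*=-
step 0: (k=0,j=0): S=127.0600, K−S=20.9300, hold=35.1526 ⇒ V=35.1526 continue  boundary S*=-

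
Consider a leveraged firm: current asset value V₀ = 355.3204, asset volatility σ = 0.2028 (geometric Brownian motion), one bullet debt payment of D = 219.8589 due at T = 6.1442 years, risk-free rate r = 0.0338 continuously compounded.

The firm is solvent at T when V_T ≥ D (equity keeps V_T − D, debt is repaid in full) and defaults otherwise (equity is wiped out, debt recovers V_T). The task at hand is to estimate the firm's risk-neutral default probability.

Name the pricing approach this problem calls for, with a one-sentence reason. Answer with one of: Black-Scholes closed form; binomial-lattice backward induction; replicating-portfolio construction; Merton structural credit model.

Key observation: with the firm-asset dynamics (V₀ = 355.3204) and a single zero-coupon liability of face 219.8589 given, debt value, spread, and default probability all derive from the option view of the balance sheet.

framework: Merton structural credit model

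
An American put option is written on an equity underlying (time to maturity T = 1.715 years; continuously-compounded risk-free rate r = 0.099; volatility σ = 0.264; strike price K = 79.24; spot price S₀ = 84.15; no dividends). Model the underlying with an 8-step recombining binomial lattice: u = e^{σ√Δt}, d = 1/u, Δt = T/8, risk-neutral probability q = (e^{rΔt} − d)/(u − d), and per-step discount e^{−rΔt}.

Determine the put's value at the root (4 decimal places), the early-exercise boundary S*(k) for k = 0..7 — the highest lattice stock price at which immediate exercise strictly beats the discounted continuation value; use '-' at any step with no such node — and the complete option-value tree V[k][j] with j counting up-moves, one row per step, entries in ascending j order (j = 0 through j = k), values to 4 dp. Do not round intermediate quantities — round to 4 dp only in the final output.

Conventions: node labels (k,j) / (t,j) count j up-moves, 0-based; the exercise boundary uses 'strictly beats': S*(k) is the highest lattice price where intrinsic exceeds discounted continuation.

price = 4.8624
boundary = - - 65.8997 58.3174 65.8997 58.3174 65.8997 58.3174
tree:
4.8624
8.1837 2.4081
13.3403 4.3977 0.9184
20.9226 7.8011 1.8603 0.2047
27.6325 13.3403 3.6960 0.4720 0.0000
33.5704 20.9226 7.1539 1.0882 0.0000 0.0000
38.8251 27.6325 13.3403 2.5092 0.0000 0.0000 0.0000
43.4752 33.5704 20.9226 5.7856 0.0000 0.0000 0.0000 0.0000
47.5902 38.8251 27.6325 13.3403 0.0000 0.0000 0.0000 0.0000 0.0000

params: Δt=0.21438 u=1.13002 d=0.88494 q=0.55700 e^(-rΔt)=0.97900
t_8 payoffs: 47.5902 38.8251 27.6325 13.3403 0.0000 0.0000 0.0000 0.0000 0.0000
t_7: node(7,0) S=35.7648 payoff=43.4752 vs cont=41.8112 → 43.4752 [stop]  node(7,1) S=45.6696 payoff=33.5704 vs cont=31.9064 → 33.5704 [stop]  node(7,2) S=58.3174 payoff=20.9226 vs cont=19.2586 → 20.9226 [stop]  node(7,3) S=74.4678 payoff=4.7722 vs cont=5.7856 → 5.7856 [wait]  node(7,4) S=95.0910 payoff=0.0000 vs cont=0.0000 → 0.0000 [wait]  node(7,5) S=121.4256 payoff=0.0000 vs cont=0.0000 → 0.0000 [wait]  node(7,6) S=155.0534 payoff=0.0000 vs cont=0.0000 → 0.0000 [wait]  node(7,7) S=197.9940 payoff=0.0000 vs cont=0.0000 → 0.0000 [wait]  ⇒ S*(7)=58.3174
t_6: node(6,0) S=40.4149 payoff=38.8251 vs cont=37.1611 → 38.8251 [stop]  node(6,1) S=51.6075 payoff=27.6325 vs cont=25.9685 → 27.6325 [stop]  node(6,2) S=65.8997 payoff=13.3403 vs cont=12.2290 → 13.3403 [stop]  node(6,3) S=84.1500 payoff=0.0000 vs cont=2.5092 → 2.5092 [wait]  node(6,4) S=107.4546 payoff=0.0000 vs cont=0.0000 → 0.0000 [wait]  node(6,5) S=137.2132 payoff=0.0000 vs cont=0.0000 → 0.0000 [wait]  node(6,6) S=175.2131 payoff=0.0000 vs cont=0.0000 → 0.0000 [wait]  ⇒ S*(6)=65.8997
t_5: node(5,0) S=45.6696 payoff=33.5704 vs cont=31.9064 → 33.5704 [stop]  node(5,1) S=58.3174 payoff=20.9226 vs cont=19.2586 → 20.9226 [stop]  node(5,2) S=74.4678 payoff=4.7722 vs cont=7.1539 → 7.1539 [wait]  node(5,3) S=95.0910 payoff=0.0000 vs cont=1.0882 → 1.0882 [wait]  node(5,4) S=121.4256 payoff=0.0000 vs cont=0.0000 → 0.0000 [wait]  node(5,5) S=155.0534 payoff=0.0000 vs cont=0.0000 → 0.0000 [wait]  ⇒ S*(5)=58.3174
t_4: node(4,0) S=51.6075 payoff=27.6325 vs cont=25.9685 → 27.6325 [stop]  node(4,1) S=65.8997 payoff=13.3403 vs cont=12.9751 → 13.3403 [stop]  node(4,2) S=84.1500 payoff=0.0000 vs cont=3.6960 → 3.6960 [wait]  node(4,3) S=107.4546 payoff=0.0000 vs cont=0.4720 → 0.4720 [wait]  node(4,4) S=137.2132 payoff=0.0000 vs cont=0.0000 → 0.0000 [wait]  ⇒ S*(4)=65.8997
t_3: node(3,0) S=58.3174 payoff=20.9226 vs cont=19.2586 → 20.9226 [stop]  node(3,1) S=74.4678 payoff=4.7722 vs cont=7.8011 → 7.8011 [wait]  node(3,2) S=95.0910 payoff=0.0000 vs cont=1.8603 → 1.8603 [wait]  node(3,3) S=121.4256 payoff=0.0000 vs cont=0.2047 → 0.2047 [wait]  ⇒ S*(3)=58.3174
t_2: node(2,0) S=65.8997 payoff=13.3403 vs cont=13.3280 → 13.3403 [stop]  node(2,1) S=84.1500 payoff=0.0000 vs cont=4.3977 → 4.3977 [wait]  node(2,2) S=107.4546 payoff=0.0000 vs cont=0.9184 → 0.9184 [wait]  ⇒ S*(2)=65.8997
t_1: node(1,0) S=74.4678 payoff=4.7722 vs cont=8.1837 → 8.1837 [wait]  node(1,1) S=95.0910 payoff=0.0000 vs cont=2.4081 → 2.4081 [wait]  ⇒ S*(1)=-
t_0: node(0,0) S=84.1500 payoff=0.0000 vs cont=4.8624 → 4.8624 [wait]  ⇒ S*(0)=-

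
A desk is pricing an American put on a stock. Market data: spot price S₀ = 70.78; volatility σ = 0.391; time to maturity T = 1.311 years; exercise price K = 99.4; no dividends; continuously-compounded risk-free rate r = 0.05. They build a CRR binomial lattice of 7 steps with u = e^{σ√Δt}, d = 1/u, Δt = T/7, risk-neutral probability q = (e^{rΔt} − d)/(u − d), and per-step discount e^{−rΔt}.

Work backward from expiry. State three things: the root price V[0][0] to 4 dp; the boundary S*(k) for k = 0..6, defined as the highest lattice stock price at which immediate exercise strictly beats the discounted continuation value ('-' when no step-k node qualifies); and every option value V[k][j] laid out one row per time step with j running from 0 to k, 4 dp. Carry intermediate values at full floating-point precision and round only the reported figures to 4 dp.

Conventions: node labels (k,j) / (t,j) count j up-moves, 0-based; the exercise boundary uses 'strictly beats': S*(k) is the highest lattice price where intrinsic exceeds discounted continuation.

price = 30.6886
boundary = - 59.7617 50.4586 59.7617 50.4586 59.7617 70.7800
tree:
30.6886
39.6383 21.7978
48.9414 29.9488 13.5812
56.7962 39.6383 20.2596 6.7661
63.4283 48.9414 29.0573 11.3279 2.0622
69.0280 56.7962 39.6383 18.4058 4.0457 0.0000
73.7560 63.4283 48.9414 28.6200 7.9368 0.0000 0.0000
77.7480 69.0280 56.7962 39.6383 15.5703 0.0000 0.0000 0.0000

Δt=0.18729, u=1.18437, d=0.84433, q=0.48547, disc=e^(-rΔt)=0.99068
k=7 terminal: V=max(K-S,0) → 77.7480 69.0280 56.7962 39.6383 15.5703 0.0000 0.0000 0.0000
k=6: j=0 S=25.6440 intr=73.7560 cont=72.8295 V=73.7560[EX]; j=1 S=35.9717 intr=63.4283 cont=62.5019 V=63.4283[EX]; j=2 S=50.4586 intr=48.9414 cont=48.0149 V=48.9414[EX]; j=3 S=70.7800 intr=28.6200 cont=27.6935 V=28.6200[EX]; j=4 S=99.2854 intr=0.1146 cont=7.9368 V=7.9368[hold]; j=5 S=139.2709 intr=0.0000 cont=0.0000 V=0.0000[hold]; j=6 S=195.3599 intr=0.0000 cont=0.0000 V=0.0000[hold]  S*(6)=70.7800
k=5: j=0 S=30.3720 intr=69.0280 cont=68.1016 V=69.0280[EX]; j=1 S=42.6038 intr=56.7962 cont=55.8698 V=56.7962[EX]; j=2 S=59.7617 intr=39.6383 cont=38.7118 V=39.6383[EX]; j=3 S=83.8297 intr=15.5703 cont=18.4058 V=18.4058[hold]; j=4 S=117.5907 intr=0.0000 cont=4.0457 V=4.0457[hold]; j=5 S=164.9484 intr=0.0000 cont=0.0000 V=0.0000[hold]  S*(5)=59.7617
k=4: j=0 S=35.9717 intr=63.4283 cont=62.5019 V=63.4283[EX]; j=1 S=50.4586 intr=48.9414 cont=48.0149 V=48.9414[EX]; j=2 S=70.7800 intr=28.6200 cont=29.0573 V=29.0573[hold]; j=3 S=99.2854 intr=0.1146 cont=11.3279 V=11.3279[hold]; j=4 S=139.2709 intr=0.0000 cont=2.0622 V=2.0622[hold]  S*(4)=50.4586
k=3: j=0 S=42.6038 intr=56.7962 cont=55.8698 V=56.7962[EX]; j=1 S=59.7617 intr=39.6383 cont=38.9221 V=39.6383[EX]; j=2 S=83.8297 intr=15.5703 cont=20.2596 V=20.2596[hold]; j=3 S=117.5907 intr=0.0000 cont=6.7661 V=6.7661[hold]  S*(3)=59.7617
k=2: j=0 S=50.4586 intr=48.9414 cont=48.0149 V=48.9414[EX]; j=1 S=70.7800 intr=28.6200 cont=29.9488 V=29.9488[hold]; j=2 S=99.2854 intr=0.1146 cont=13.5812 V=13.5812[hold]  S*(2)=50.4586
k=1: j=0 S=59.7617 intr=39.6383 cont=39.3509 V=39.6383[EX]; j=1 S=83.8297 intr=15.5703 cont=21.7978 V=21.7978[hold]  S*(1)=59.7617
k=0: j=0 S=70.7800 intr=28.6200 cont=30.6886 V=30.6886[hold]  S*(0)=-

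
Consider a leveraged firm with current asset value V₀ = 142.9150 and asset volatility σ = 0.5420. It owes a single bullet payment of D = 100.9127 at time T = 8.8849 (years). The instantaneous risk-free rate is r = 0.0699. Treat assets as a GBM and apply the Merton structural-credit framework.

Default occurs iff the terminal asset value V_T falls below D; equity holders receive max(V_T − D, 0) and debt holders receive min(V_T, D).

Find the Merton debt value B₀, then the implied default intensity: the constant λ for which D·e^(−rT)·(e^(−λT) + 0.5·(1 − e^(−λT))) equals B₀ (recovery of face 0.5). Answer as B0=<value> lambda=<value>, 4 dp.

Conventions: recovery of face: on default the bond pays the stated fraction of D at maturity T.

Apply the equity-as-call identities (strike 100.9127, horizon 8.8849 years):
d₁ = [ln(V₀/D) + (r + σ²/2)T] / (σ√T)
   = [ln(142.9150/100.9127) + (0.0699 + 0.5·0.5420²)·8.8849] / (0.5420·√8.8849)
   = [0.347994 + 1.926086] / 1.615569 = 1.407603
d₂ = d₁ − σ√T = 1.407603 − 1.615569 = -0.207966
N(d₁) = 0.920376,  N(d₂) = 0.417628,  e^(−rT) = 0.537377
E₀ = V₀·N(d₁) − D·e^(−rT)·N(d₂)
   = 142.9150·0.920376 − 100.9127·0.537377·0.417628 = 108.888286
B₀ = V₀ − E₀ = 142.9150 − 108.888286 = 34.026714
e^(−λT) = (B₀·e^(rT)/D − 0.5)/(1 − 0.5) = (34.0267·1.860889/100.9127 − 0.5)/0.5 = 0.25494458
λ = −ln(0.25494458)/8.8849 = 0.153824

B0=34.0267 lambda=0.1538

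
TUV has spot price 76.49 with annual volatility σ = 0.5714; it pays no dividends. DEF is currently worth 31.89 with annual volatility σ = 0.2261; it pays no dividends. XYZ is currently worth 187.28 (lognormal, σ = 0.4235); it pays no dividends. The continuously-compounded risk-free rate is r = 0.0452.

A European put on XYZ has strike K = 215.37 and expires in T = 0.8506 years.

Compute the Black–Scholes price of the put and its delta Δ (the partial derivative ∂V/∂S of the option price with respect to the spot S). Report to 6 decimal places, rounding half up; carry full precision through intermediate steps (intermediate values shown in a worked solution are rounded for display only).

σ√T = 0.4235·√0.8506 = 0.390585
d₁ = (ln(S/K) + (r+σ²/2)T) / (σ√T) = (ln(187.28/215.37) + (0.0452+0.4235²/2)·0.8506) / 0.390585 = (-0.139753 + 0.114726) / 0.390585 = -0.064076
d₂ = d₁ − σ√T = -0.064076 − 0.390585 = -0.454661
e^{−rT} = 0.962283
N(−d₁) = 0.525545,  N(−d₂) = 0.675323
Put price V = K·e^{−rT}·N(−d₂) − S·N(−d₁) = 139.958632 − 98.424069 = 41.534562
Δ = −N(−d₁) = -0.525545

price = 41.534562
Δ = -0.525545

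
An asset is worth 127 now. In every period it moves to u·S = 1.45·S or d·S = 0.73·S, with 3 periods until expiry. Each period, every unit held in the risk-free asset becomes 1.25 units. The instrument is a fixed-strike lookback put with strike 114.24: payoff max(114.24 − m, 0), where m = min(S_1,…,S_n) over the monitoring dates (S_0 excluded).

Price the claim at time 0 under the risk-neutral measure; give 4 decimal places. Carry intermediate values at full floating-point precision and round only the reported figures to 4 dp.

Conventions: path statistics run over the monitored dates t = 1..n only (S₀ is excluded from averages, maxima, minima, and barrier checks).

price = 4.7110

Under the martingale measure an up-move has probability p* = 0.7222; value the claim as the probability-weighted average of per-path payoffs, discounted 3 periods at R = 1.25.
Enumerate all 2^3 = 8 price paths (U = up ×1.45, D = down ×0.73); each path with k up-moves has probability p*^k·(1−p*)^(3−k).
DDD: m=49.4052, payoff=64.8348, prob=0.021433
UDD: m=98.1335, payoff=16.1065, prob=0.055727
DUD: m=92.7100, payoff=21.5300, prob=0.055727
UUD: m=184.1500, payoff=0.0000, prob=0.144890
DDU: m=67.6783, payoff=46.5617, prob=0.055727
UDU: m=134.4295, payoff=0.0000, prob=0.144890
DUU: m=92.7100, payoff=21.5300, prob=0.144890
UUU: m=184.1500, payoff=0.0000, prob=0.376715
Price = Σ prob·payoff / R^3 = 9.201236 / 1.953125 = 4.7110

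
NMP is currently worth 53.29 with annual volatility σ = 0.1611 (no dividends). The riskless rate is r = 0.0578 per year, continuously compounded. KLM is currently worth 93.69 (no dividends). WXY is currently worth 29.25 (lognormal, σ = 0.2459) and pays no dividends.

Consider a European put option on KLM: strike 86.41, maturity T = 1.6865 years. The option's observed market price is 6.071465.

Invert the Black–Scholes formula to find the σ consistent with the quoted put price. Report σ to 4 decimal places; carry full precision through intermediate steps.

sigma = 0.2766

At σ = 0.2766 the Black–Scholes value reproduces the quote:
σ√T = 0.2766·√1.6865 = 0.359207
d₁ = (ln(S/K) + (r+σ²/2)T) / (σ√T) = (ln(93.69/86.41) + (0.0578+0.2766²/2)·1.6865) / 0.359207 = (0.080888 + 0.161995) / 0.359207 = 0.676163
d₂ = d₁ − σ√T = 0.676163 − 0.359207 = 0.316955
e^{−rT} = 0.907121
N(−d₁) = 0.249469,  N(−d₂) = 0.375639
V = K·e^{−rT}·N(−d₂) − S·N(−d₁) = 29.444180 − 23.372715 = 6.071465 (matching the quote); vega is positive throughout, so no other σ reproduces this price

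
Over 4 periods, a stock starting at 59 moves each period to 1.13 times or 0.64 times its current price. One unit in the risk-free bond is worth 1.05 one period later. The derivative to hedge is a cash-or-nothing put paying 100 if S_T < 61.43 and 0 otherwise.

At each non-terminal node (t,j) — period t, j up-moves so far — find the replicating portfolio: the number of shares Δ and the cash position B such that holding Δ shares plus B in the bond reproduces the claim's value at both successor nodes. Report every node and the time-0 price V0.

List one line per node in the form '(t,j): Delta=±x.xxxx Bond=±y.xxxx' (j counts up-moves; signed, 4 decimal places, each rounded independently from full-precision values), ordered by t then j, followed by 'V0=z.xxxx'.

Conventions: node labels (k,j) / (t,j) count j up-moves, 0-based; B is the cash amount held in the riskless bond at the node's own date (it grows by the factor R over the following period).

(0,0): Delta=-1.7504 Bond=145.2194
(1,0): Delta=0.0000 Bond=86.3838
(1,1): Delta=-1.9439 Bond=165.3773
(2,0): Delta=0.0000 Bond=90.7029
(2,1): Delta=0.0000 Bond=90.7029
(2,2): Delta=-2.1587 Bond=189.8302
(3,0): Delta=0.0000 Bond=95.2381
(3,1): Delta=0.0000 Bond=95.2381
(3,2): Delta=0.0000 Bond=95.2381
(3,3): Delta=-2.3973 Bond=219.6307
V0=41.9434

No-arbitrage ⇒ martingale measure with p* = (R−d)/(u−d) = 0.8367.
Terminal payoffs: V(4,0)=100.0000, V(4,1)=100.0000, V(4,2)=100.0000, V(4,3)=100.0000, V(4,4)=0.0000
  t=3,j=0: stock 15.4665 → up 17.4771 (V=100.0000), down 9.8986 (V=100.0000). Price 95.2381; hedge Δ=0.0000, bond B=95.2381.
  t=3,j=1: stock 27.3080 → up 30.8581 (V=100.0000), down 17.4771 (V=100.0000). Price 95.2381; hedge Δ=0.0000, bond B=95.2381.
  t=3,j=2: stock 48.2157 → up 54.4838 (V=100.0000), down 30.8581 (V=100.0000). Price 95.2381; hedge Δ=0.0000, bond B=95.2381.
  t=3,j=3: stock 85.1309 → up 96.1979 (V=0.0000), down 54.4838 (V=100.0000). Price 15.5491; hedge Δ=-2.3973, bond B=219.6307.
  t=2,j=0: stock 24.1664 → up 27.3080 (V=95.2381), down 15.4665 (V=95.2381). Price 90.7029; hedge Δ=0.0000, bond B=90.7029.
  t=2,j=1: stock 42.6688 → up 48.2157 (V=95.2381), down 27.3080 (V=95.2381). Price 90.7029; hedge Δ=0.0000, bond B=90.7029.
  t=2,j=2: stock 75.3371 → up 85.1309 (V=15.5491), down 48.2157 (V=95.2381). Price 27.1996; hedge Δ=-2.1587, bond B=189.8302.
  t=1,j=0: stock 37.7600 → up 42.6688 (V=90.7029), down 24.1664 (V=90.7029). Price 86.3838; hedge Δ=0.0000, bond B=86.3838.
  t=1,j=1: stock 66.6700 → up 75.3371 (V=27.1996), down 42.6688 (V=90.7029). Price 35.7785; hedge Δ=-1.9439, bond B=165.3773.
  t=0,j=0: stock 59.0000 → up 66.6700 (V=35.7785), down 37.7600 (V=86.3838). Price 41.9434; hedge Δ=-1.7504, bond B=145.2194.
Check: Δ(0,0)·S0 + B(0,0) = 41.9434 = V0.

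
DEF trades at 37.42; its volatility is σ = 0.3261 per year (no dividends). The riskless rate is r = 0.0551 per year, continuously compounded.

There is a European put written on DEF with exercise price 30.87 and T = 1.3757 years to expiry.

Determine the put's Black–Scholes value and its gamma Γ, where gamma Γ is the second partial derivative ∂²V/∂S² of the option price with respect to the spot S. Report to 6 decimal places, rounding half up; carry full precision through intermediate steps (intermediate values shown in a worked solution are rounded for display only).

price = 1.766147
Γ = 0.018716

σ√T = 0.3261·√1.3757 = 0.382483
d₁ = (ln(S/K) + (r+σ²/2)T) / (σ√T) = (ln(37.42/30.87) + (0.0551+0.3261²/2)·1.3757) / 0.382483 = (0.192420 + 0.148948) / 0.382483 = 0.892505
d₂ = d₁ − σ√T = 0.892505 − 0.382483 = 0.510021
e^{−rT} = 0.927001
N(−d₁) = 0.186061,  N(−d₂) = 0.305018
Put price V = K·e^{−rT}·N(−d₂) − S·N(−d₁) = 8.728557 − 6.962410 = 1.766147
φ(d₁) = (1/√(2π))·e^{−d₁²/2} = 0.267879
Γ = φ(d₁) / (S·σ·√T) = 0.018716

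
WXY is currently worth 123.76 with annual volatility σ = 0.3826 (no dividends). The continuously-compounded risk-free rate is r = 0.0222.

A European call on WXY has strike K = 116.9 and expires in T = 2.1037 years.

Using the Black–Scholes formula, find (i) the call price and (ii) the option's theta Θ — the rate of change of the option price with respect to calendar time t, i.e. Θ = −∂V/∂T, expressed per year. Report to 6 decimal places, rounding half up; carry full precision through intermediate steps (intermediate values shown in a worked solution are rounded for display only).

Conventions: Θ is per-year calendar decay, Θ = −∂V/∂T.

σ√T = 0.3826·√2.1037 = 0.554928
d₁ = (ln(S/K) + (r+σ²/2)T) / (σ√T) = (ln(123.76/116.9) + (0.0222+0.3826²/2)·2.1037) / 0.554928 = (0.057025 + 0.200675) / 0.554928 = 0.464385
d₂ = d₁ − σ√T = 0.464385 − 0.554928 = -0.090544
e^{−rT} = 0.954372
N(d₁) = 0.678814,  N(d₂) = 0.463928
Call price V = S·N(d₁) − K·e^{−rT}·N(d₂) = 84.010009 − 51.758567 = 32.251442
φ(d₁) = (1/√(2π))·e^{−d₁²/2} = 0.358164
Θ = −S·φ(d₁)·σ/(2√T) − r·K·e^{−rT}·N(d₂) = −5.846352 − 1.149040 = -6.995392

price = 32.251442
Θ = -6.995392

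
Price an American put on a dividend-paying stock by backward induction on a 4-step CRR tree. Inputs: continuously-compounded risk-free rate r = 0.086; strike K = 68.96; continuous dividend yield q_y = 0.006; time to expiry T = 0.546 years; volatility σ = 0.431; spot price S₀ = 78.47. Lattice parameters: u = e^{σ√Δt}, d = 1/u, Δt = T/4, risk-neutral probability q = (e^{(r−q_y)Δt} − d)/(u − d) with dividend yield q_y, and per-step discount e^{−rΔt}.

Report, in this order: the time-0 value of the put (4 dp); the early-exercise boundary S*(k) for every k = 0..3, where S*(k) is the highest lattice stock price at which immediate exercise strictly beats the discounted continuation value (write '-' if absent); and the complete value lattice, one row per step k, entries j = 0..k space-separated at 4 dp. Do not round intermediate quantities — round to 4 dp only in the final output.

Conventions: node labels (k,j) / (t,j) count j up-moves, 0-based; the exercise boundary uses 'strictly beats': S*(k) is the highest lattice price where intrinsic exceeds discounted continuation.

params: Δt=0.13650 u=1.17262 d=0.85279 q=0.49461 e^(-rΔt)=0.98833
t_4 payoffs: 27.4569 11.8920 0.0000 0.0000 0.0000
t_3: node(3,0) S=48.6672 payoff=20.2928 vs cont=19.5278 → 20.2928 [stop]  node(3,1) S=66.9188 payoff=2.0412 vs cont=5.9400 → 5.9400 [wait]  node(3,2) S=92.0152 payoff=0.0000 vs cont=0.0000 → 0.0000 [wait]  node(3,3) S=126.5234 payoff=0.0000 vs cont=0.0000 → 0.0000 [wait]  ⇒ S*(3)=48.6672
t_2: node(2,0) S=57.0680 payoff=11.8920 vs cont=13.0398 → 13.0398 [wait]  node(2,1) S=78.4700 payoff=0.0000 vs cont=2.9670 → 2.9670 [wait]  node(2,2) S=107.8984 payoff=0.0000 vs cont=0.0000 → 0.0000 [wait]  ⇒ S*(2)=-
t_1: node(1,0) S=66.9188 payoff=2.0412 vs cont=7.9637 → 7.9637 [wait]  node(1,1) S=92.0152 payoff=0.0000 vs cont=1.4820 → 1.4820 [wait]  ⇒ S*(1)=-
t_0: node(0,0) S=78.4700 payoff=0.0000 vs cont=4.7023 → 4.7023 [wait]  ⇒ S*(0)=-

price = 4.7023
boundary = - - - 48.6672
tree:
4.7023
7.9637 1.4820
13.0398 2.9670 0.0000
20.2928 5.9400 0.0000 0.0000
27.4569 11.8920 0.0000 0.0000 0.0000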